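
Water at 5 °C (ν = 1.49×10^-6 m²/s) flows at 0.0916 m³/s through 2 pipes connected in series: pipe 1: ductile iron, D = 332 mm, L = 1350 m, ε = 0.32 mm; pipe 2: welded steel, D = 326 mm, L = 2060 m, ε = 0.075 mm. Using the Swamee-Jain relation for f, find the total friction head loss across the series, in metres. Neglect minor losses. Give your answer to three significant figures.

Pipe 1: V = 1.058 m/s, Re = 2.36×10^5, ε/D = 9.64×10^-4, f = 0.02085, h_1 = f(L/D)V²/2g = 4.837 m
Pipe 2: V = 1.097 m/s, Re = 2.40×10^5, ε/D = 2.30×10^-4, f = 0.01696, h_2 = f(L/D)V²/2g = 6.578 m
Series → Q common, losses add: H = Σh = 11.41 m

H ≈ 11.4 m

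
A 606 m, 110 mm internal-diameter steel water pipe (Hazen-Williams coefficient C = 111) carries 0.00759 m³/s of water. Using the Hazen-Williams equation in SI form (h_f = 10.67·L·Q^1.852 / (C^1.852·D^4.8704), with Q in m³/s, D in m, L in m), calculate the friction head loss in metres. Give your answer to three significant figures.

h_f ≈ 5.83 m

h_f = 10.67·606·0.00759^1.852 / (111^1.852·0.110^4.8704) = 5.831 m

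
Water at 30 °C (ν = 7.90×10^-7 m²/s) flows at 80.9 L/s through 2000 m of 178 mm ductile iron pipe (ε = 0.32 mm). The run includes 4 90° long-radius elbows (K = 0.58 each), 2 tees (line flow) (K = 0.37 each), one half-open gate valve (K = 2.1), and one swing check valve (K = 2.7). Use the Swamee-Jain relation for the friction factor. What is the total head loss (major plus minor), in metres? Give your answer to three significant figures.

V = 4Q/(πD²) = 3.251 m/s; V²/2g = 0.5387 m
Re = 7.33×10^5, ε/D = 0.00180 → f = 0.02314 (Swamee-Jain)
Major: h_f = f(L/D)·V²/2g = 0.02314·11236·0.5387 = 140.0 m
Minor: ΣK = 7.86; h_m = ΣK·V²/2g = 4.234 m
Total H_L = 140.0 + 4.234 = 144.3 m

H_L ≈ 144 m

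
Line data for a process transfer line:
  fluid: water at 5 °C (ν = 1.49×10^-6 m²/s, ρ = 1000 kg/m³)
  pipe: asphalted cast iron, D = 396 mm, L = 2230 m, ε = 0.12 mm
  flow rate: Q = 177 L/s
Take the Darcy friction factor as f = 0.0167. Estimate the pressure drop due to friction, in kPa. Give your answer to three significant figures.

Δp ≈ 97.1 kPa

V = 4Q/(πD²) = 4·0.177/(π·0.396²) = 1.437 m/s
h_f = f(L/D)V²/(2g) = 0.01670·(2230/0.396)·1.437²/(2·9.81) = 9.899 m
Δp = ρg·h_f = 1000·9.81·9.899 = 97.11 kPa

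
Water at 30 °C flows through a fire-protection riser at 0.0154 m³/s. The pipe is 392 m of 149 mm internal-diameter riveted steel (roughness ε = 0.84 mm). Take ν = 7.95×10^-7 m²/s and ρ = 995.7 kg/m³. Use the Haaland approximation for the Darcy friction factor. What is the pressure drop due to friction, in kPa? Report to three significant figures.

Δp ≈ 32.7 kPa

V = 4Q/(πD²) = 4·0.0154/(π·0.149²) = 0.8832 m/s
Re = VD/ν = 0.8832·0.149/7.95×10^-7 = 1.66×10^5 → turbulent
ε/D = 0.84/149 = 0.00564
Haaland: f = 0.03205
h_f = f(L/D)V²/(2g) = 0.03205·(392/0.149)·0.8832²/(2·9.81) = 3.352 m
Δp = ρg·h_f = 995.7·9.81·3.352 = 32.74 kPa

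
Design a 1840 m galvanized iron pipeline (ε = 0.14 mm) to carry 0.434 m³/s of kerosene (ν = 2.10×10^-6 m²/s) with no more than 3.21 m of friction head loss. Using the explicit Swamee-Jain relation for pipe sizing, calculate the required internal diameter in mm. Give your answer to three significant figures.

Swamee-Jain (Type III): D = 0.66·[ε^1.25·(LQ²/(gh_f))^4.75 + ν·Q^9.4·(L/(gh_f))^5.2]^0.04
LQ²/(gh_f) = 11.01; L/(gh_f) = 58.43
Term 1 = ε^1.25·(…)^4.75 = 1.35; Term 2 = ν·Q^9.4·(…)^5.2 = 1.26
D = 0.66·(1.35 + 1.26)^0.04 = 0.6858 m = 686 mm
Check: V = 1.17 m/s, Re = 3.84×10^5, f = 0.01593, h_f = 3.01 m ≈ 3.21 m ✓

D ≈ 686 mm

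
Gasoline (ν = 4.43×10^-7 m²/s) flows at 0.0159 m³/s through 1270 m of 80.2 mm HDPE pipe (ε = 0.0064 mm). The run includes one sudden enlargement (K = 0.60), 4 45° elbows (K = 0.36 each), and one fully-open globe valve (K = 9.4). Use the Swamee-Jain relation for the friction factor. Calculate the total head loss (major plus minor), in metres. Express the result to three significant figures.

H_L ≈ 118 m

V = 4Q/(πD²) = 3.147 m/s; V²/2g = 0.5049 m
Re = 5.70×10^5, ε/D = 7.98×10^-5 → f = 0.01400 (Swamee-Jain)
Major: h_f = f(L/D)·V²/2g = 0.01400·15835·0.5049 = 111.9 m
Minor: ΣK = 11.4; h_m = ΣK·V²/2g = 5.776 m
Total H_L = 111.9 + 5.776 = 117.7 m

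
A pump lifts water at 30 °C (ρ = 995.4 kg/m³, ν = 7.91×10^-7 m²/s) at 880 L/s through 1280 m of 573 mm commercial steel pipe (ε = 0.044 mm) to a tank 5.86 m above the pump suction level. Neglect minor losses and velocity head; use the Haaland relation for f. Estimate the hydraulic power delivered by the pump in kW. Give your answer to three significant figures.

P_hyd ≈ 189 kW

V = 4Q/(πD²) = 3.413 m/s; Re = 2.47×10^6; ε/D = 7.68×10^-5; f = 0.01215
h_f = f(L/D)V²/2g = 16.11 m
Total head H = z + h_f = 5.86 + 16.11 = 21.97 m
P_hyd = ρgQH = 995.4·9.81·0.880·21.97 = 188.8 kW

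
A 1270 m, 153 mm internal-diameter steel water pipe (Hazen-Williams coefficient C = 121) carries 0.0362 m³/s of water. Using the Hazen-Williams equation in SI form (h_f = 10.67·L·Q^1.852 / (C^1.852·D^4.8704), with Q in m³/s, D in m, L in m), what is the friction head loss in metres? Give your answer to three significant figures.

h_f ≈ 37.7 m

h_f = 10.67·1270·0.0362^1.852 / (121^1.852·0.153^4.8704) = 37.69 m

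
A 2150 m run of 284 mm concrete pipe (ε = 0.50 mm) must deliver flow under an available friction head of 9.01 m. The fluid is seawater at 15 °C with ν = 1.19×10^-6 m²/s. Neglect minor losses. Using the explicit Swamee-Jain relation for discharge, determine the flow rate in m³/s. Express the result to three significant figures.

Q ≈ 0.0632 m³/s

Swamee-Jain (Type II): Q = -0.965·√(gD⁵h_f/L)·ln[ε/(3.7D) + √(3.17ν²L/(gD³h_f))]
√(gD⁵h_f/L) = √(9.81·0.284⁵·9.01/2150) = 0.008715
ε/(3.7D) = 4.76×10^-4; √(3.17ν²L/(gD³h_f)) = 6.90×10^-5
Q = -0.965·0.008715·ln(5.449×10^-4) = 0.06320 m³/s
Check: V = 0.998 m/s, Re = 2.38×10^5, f = 0.02363, h_f = 9.08 m ≈ 9.01 m ✓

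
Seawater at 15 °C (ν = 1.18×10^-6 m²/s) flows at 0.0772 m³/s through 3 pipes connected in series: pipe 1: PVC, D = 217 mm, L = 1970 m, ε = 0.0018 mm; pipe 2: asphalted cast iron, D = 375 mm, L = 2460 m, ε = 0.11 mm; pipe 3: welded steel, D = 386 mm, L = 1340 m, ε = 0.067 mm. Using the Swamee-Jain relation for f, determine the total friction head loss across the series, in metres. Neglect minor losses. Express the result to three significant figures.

Pipe 1: V = 2.087 m/s, Re = 3.84×10^5, ε/D = 8.29×10^-6, f = 0.01385, h_1 = f(L/D)V²/2g = 27.92 m
Pipe 2: V = 0.6990 m/s, Re = 2.22×10^5, ε/D = 2.93×10^-4, f = 0.01754, h_2 = f(L/D)V²/2g = 2.865 m
Pipe 3: V = 0.6597 m/s, Re = 2.16×10^5, ε/D = 1.74×10^-4, f = 0.01677, h_3 = f(L/D)V²/2g = 1.291 m
Series → Q common, losses add: H = Σh = 32.07 m

H ≈ 32.1 m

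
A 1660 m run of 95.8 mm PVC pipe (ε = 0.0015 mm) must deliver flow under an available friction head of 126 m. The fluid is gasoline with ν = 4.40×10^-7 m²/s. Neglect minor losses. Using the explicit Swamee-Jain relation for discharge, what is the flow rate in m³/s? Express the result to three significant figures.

Swamee-Jain (Type II): Q = -0.965·√(gD⁵h_f/L)·ln[ε/(3.7D) + √(3.17ν²L/(gD³h_f))]
√(gD⁵h_f/L) = √(9.81·0.0958⁵·126/1660) = 0.002451
ε/(3.7D) = 4.23×10^-6; √(3.17ν²L/(gD³h_f)) = 3.06×10^-5
Q = -0.965·0.002451·ln(3.485×10^-5) = 0.02428 m³/s
Check: V = 3.37 m/s, Re = 7.33×10^5, f = 0.01255, h_f = 126 m ≈ 126 m ✓

Q ≈ 0.0243 m³/s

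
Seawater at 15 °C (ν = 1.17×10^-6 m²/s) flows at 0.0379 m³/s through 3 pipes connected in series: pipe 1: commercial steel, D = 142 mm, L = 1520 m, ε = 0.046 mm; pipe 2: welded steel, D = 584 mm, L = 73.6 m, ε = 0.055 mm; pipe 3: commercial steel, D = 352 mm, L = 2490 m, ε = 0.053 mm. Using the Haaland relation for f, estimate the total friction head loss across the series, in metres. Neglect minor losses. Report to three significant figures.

Pipe 1: V = 2.393 m/s, Re = 2.90×10^5, ε/D = 3.24×10^-4, f = 0.01702, h_1 = f(L/D)V²/2g = 53.17 m
Pipe 2: V = 0.1415 m/s, Re = 7.06×10^4, ε/D = 9.42×10^-5, f = 0.01952, h_2 = f(L/D)V²/2g = 0.002510 m
Pipe 3: V = 0.3895 m/s, Re = 1.17×10^5, ε/D = 1.51×10^-4, f = 0.01800, h_3 = f(L/D)V²/2g = 0.9843 m
Series → Q common, losses add: H = Σh = 54.15 m

H ≈ 54.2 m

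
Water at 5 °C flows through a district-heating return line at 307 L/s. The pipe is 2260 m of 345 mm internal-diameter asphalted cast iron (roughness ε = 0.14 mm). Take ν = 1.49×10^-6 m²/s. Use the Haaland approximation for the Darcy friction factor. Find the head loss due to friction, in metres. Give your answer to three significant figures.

V = 4Q/(πD²) = 4·0.307/(π·0.345²) = 3.284 m/s
Re = VD/ν = 3.284·0.345/1.49×10^-6 = 7.60×10^5 → turbulent
ε/D = 0.14/345 = 4.06×10^-4
Haaland: f = 0.01664
h_f = f(L/D)V²/(2g) = 0.01664·(2260/0.345)·3.284²/(2·9.81) = 59.91 m

h_f ≈ 59.9 m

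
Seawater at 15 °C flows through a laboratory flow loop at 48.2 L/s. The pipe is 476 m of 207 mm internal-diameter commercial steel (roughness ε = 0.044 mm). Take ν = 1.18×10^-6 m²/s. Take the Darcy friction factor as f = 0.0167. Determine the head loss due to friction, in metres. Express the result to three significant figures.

h_f ≈ 4.02 m

V = 4Q/(πD²) = 4·0.0482/(π·0.207²) = 1.432 m/s
h_f = f(L/D)V²/(2g) = 0.01670·(476/0.207)·1.432²/(2·9.81) = 4.015 m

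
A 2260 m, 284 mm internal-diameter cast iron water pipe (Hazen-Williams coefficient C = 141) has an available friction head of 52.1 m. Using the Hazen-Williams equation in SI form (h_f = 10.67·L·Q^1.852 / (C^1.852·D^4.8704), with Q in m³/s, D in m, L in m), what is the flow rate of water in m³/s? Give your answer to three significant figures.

Rearranging: Q = [h_f·C^1.852·D^4.8704 / (10.67·L)]^(1/1.852)
Q = [52.1·141^1.852·0.284^4.8704 / (10.67·2260)]^0.540 = 0.1872 m³/s

Q ≈ 0.187 m³/s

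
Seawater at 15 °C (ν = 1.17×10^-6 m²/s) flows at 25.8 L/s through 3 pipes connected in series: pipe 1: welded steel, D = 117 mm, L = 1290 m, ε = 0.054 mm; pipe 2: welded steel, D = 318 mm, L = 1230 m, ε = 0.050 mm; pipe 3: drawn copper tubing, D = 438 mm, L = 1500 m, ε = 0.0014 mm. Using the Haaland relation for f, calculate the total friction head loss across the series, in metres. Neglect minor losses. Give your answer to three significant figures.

Pipe 1: V = 2.400 m/s, Re = 2.40×10^5, ε/D = 4.62×10^-4, f = 0.01815, h_1 = f(L/D)V²/2g = 58.73 m
Pipe 2: V = 0.3248 m/s, Re = 8.83×10^4, ε/D = 1.57×10^-4, f = 0.01895, h_2 = f(L/D)V²/2g = 0.3943 m
Pipe 3: V = 0.1712 m/s, Re = 6.41×10^4, ε/D = 3.20×10^-6, f = 0.01961, h_3 = f(L/D)V²/2g = 0.1004 m
Series → Q common, losses add: H = Σh = 59.22 m

H ≈ 59.2 m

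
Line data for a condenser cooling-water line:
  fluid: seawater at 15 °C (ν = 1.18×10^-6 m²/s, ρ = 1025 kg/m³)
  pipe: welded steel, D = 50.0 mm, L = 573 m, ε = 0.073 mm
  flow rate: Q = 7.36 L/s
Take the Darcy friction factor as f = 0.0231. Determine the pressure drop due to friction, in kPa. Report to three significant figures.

Δp ≈ 1910 kPa

V = 4Q/(πD²) = 4·0.00736/(π·0.0500²) = 3.748 m/s
h_f = f(L/D)V²/(2g) = 0.02310·(573/0.0500)·3.748²/(2·9.81) = 189.6 m
Δp = ρg·h_f = 1025·9.81·189.6 = 1906 kPa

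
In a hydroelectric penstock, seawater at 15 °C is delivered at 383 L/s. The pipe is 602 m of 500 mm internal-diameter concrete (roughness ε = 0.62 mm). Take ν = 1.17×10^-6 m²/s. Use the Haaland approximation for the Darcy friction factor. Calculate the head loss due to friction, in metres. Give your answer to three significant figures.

V = 4Q/(πD²) = 4·0.383/(π·0.500²) = 1.951 m/s
Re = VD/ν = 1.951·0.500/1.17×10^-6 = 8.34×10^5 → turbulent
ε/D = 0.62/500 = 0.00124
Haaland: f = 0.02102
h_f = f(L/D)V²/(2g) = 0.02102·(602/0.500)·1.951²/(2·9.81) = 4.908 m

h_f ≈ 4.91 m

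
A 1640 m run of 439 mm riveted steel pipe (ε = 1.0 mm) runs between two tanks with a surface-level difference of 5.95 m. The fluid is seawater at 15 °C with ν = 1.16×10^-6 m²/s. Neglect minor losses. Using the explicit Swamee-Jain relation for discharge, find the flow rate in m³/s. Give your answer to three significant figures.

Q ≈ 0.170 m³/s

Swamee-Jain (Type II): Q = -0.965·√(gD⁵h_f/L)·ln[ε/(3.7D) + √(3.17ν²L/(gD³h_f))]
√(gD⁵h_f/L) = √(9.81·0.439⁵·5.95/1640) = 0.02409
ε/(3.7D) = 6.16×10^-4; √(3.17ν²L/(gD³h_f)) = 3.76×10^-5
Q = -0.965·0.02409·ln(6.533×10^-4) = 0.1705 m³/s
Check: V = 1.13 m/s, Re = 4.26×10^5, f = 0.02476, h_f = 5.98 m ≈ 5.95 m ✓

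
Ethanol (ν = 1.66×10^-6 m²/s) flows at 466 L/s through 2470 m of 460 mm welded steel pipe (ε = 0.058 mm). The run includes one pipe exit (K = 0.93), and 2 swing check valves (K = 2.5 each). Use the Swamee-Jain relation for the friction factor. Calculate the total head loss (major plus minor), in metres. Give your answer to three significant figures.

H_L ≈ 32.8 m

V = 4Q/(πD²) = 2.804 m/s; V²/2g = 0.4007 m
Re = 7.77×10^5, ε/D = 1.26×10^-4 → f = 0.01416 (Swamee-Jain)
Major: h_f = f(L/D)·V²/2g = 0.01416·5370·0.4007 = 30.46 m
Minor: ΣK = 5.93; h_m = ΣK·V²/2g = 2.376 m
Total H_L = 30.46 + 2.376 = 32.84 m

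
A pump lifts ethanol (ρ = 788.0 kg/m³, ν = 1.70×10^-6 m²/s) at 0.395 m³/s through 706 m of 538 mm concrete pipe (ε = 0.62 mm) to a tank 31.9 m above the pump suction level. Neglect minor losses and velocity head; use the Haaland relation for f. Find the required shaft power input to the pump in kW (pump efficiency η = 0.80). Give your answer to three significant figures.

P_shaft ≈ 138 kW

V = 4Q/(πD²) = 1.738 m/s; Re = 5.50×10^5; ε/D = 0.00115; f = 0.02080
h_f = f(L/D)V²/2g = 4.201 m
Total head H = z + h_f = 31.9 + 4.201 = 36.10 m
P_hyd = ρgQH = 788.0·9.81·0.395·36.10 = 110.2 kW
P_shaft = P_hyd/η = 110.2/0.80 = 137.8 kW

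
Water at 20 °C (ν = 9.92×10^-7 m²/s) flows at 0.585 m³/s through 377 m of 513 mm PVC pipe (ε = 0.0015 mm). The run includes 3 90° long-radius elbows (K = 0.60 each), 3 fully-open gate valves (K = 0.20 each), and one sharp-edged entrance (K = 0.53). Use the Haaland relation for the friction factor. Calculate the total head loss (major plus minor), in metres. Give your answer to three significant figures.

H_L ≈ 4.48 m

V = 4Q/(πD²) = 2.830 m/s; V²/2g = 0.4083 m
Re = 1.46×10^6, ε/D = 2.92×10^-6 → f = 0.01094 (Haaland)
Major: h_f = f(L/D)·V²/2g = 0.01094·734.9·0.4083 = 3.283 m
Minor: ΣK = 2.93; h_m = ΣK·V²/2g = 1.196 m
Total H_L = 3.283 + 1.196 = 4.479 m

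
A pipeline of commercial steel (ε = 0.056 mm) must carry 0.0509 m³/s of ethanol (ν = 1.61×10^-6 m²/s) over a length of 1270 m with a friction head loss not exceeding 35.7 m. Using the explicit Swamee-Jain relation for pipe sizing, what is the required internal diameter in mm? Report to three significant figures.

D ≈ 171 mm

Swamee-Jain (Type III): D = 0.66·[ε^1.25·(LQ²/(gh_f))^4.75 + ν·Q^9.4·(L/(gh_f))^5.2]^0.04
LQ²/(gh_f) = 0.009395; L/(gh_f) = 3.626
Term 1 = ε^1.25·(…)^4.75 = 1.14×10^-15; Term 2 = ν·Q^9.4·(…)^5.2 = 9.10×10^-16
D = 0.66·(1.14×10^-15 + 9.10×10^-16)^0.04 = 0.1706 m = 171 mm
Check: V = 2.23 m/s, Re = 2.36×10^5, f = 0.01765, h_f = 33.2 m ≈ 35.7 m ✓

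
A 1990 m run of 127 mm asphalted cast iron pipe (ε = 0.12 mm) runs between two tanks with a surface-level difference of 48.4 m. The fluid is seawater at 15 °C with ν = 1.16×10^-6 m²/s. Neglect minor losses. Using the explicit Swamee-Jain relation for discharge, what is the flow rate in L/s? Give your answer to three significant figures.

Swamee-Jain (Type II): Q = -0.965·√(gD⁵h_f/L)·ln[ε/(3.7D) + √(3.17ν²L/(gD³h_f))]
√(gD⁵h_f/L) = √(9.81·0.127⁵·48.4/1990) = 0.002808
ε/(3.7D) = 2.55×10^-4; √(3.17ν²L/(gD³h_f)) = 9.34×10^-5
Q = -0.965·0.002808·ln(3.488×10^-4) = 0.02157 m³/s
Check: V = 1.70 m/s, Re = 1.86×10^5, f = 0.02107, h_f = 48.8 m ≈ 48.4 m ✓

Q ≈ 21.6 L/s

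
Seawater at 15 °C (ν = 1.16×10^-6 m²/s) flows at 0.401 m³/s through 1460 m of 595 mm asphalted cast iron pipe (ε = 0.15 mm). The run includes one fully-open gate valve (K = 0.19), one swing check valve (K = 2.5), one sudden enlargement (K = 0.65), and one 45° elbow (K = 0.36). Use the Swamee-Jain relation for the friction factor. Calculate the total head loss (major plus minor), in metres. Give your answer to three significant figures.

H_L ≈ 4.44 m

V = 4Q/(πD²) = 1.442 m/s; V²/2g = 0.1060 m
Re = 7.40×10^5, ε/D = 2.52×10^-4 → f = 0.01556 (Swamee-Jain)
Major: h_f = f(L/D)·V²/2g = 0.01556·2454·0.1060 = 4.048 m
Minor: ΣK = 3.70; h_m = ΣK·V²/2g = 0.3922 m
Total H_L = 4.048 + 0.3922 = 4.440 m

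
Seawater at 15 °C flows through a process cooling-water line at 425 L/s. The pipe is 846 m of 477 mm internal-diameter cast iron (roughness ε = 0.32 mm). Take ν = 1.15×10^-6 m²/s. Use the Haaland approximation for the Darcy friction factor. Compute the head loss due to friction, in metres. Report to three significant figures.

h_f ≈ 9.33 m

V = 4Q/(πD²) = 4·0.425/(π·0.477²) = 2.378 m/s
Re = VD/ν = 2.378·0.477/1.15×10^-6 = 9.86×10^5 → turbulent
ε/D = 0.32/477 = 6.71×10^-4
Haaland: f = 0.01825
h_f = f(L/D)V²/(2g) = 0.01825·(846/0.477)·2.378²/(2·9.81) = 9.333 m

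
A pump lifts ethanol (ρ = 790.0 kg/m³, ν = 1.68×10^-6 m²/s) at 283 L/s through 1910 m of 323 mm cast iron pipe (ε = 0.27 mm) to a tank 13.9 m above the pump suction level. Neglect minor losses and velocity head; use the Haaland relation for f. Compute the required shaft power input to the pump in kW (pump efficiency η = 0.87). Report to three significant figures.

V = 4Q/(πD²) = 3.454 m/s; Re = 6.64×10^5; ε/D = 8.36×10^-4; f = 0.01929
h_f = f(L/D)V²/2g = 69.37 m
Total head H = z + h_f = 13.9 + 69.37 = 83.27 m
P_hyd = ρgQH = 790.0·9.81·0.283·83.27 = 182.6 kW
P_shaft = P_hyd/η = 182.6/0.87 = 209.9 kW

P_shaft ≈ 210 kW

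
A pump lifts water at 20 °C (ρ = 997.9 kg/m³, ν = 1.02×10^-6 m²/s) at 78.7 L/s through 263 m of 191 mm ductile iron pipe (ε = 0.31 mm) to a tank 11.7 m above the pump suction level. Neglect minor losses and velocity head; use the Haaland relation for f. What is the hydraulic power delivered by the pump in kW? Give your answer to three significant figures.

P_hyd ≈ 18.2 kW

V = 4Q/(πD²) = 2.747 m/s; Re = 5.14×10^5; ε/D = 0.00162; f = 0.02258
h_f = f(L/D)V²/2g = 11.96 m
Total head H = z + h_f = 11.7 + 11.96 = 23.66 m
P_hyd = ρgQH = 997.9·9.81·0.0787·23.66 = 18.22 kW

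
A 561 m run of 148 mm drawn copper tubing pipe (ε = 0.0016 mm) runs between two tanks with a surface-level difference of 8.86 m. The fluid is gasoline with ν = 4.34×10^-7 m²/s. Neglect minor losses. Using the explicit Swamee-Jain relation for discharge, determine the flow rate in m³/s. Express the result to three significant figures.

Swamee-Jain (Type II): Q = -0.965·√(gD⁵h_f/L)·ln[ε/(3.7D) + √(3.17ν²L/(gD³h_f))]
√(gD⁵h_f/L) = √(9.81·0.148⁵·8.86/561) = 0.003317
ε/(3.7D) = 2.92×10^-6; √(3.17ν²L/(gD³h_f)) = 3.45×10^-5
Q = -0.965·0.003317·ln(3.740×10^-5) = 0.03263 m³/s
Check: V = 1.90 m/s, Re = 6.47×10^5, f = 0.01271, h_f = 8.83 m ≈ 8.86 m ✓

Q ≈ 0.0326 m³/s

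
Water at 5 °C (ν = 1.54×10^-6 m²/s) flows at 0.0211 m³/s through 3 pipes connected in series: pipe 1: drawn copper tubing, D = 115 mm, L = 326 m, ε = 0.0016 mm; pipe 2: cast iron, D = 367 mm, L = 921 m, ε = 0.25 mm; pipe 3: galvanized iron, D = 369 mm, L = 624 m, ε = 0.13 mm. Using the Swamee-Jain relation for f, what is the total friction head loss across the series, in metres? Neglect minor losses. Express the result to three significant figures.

Pipe 1: V = 2.031 m/s, Re = 1.52×10^5, ε/D = 1.39×10^-5, f = 0.01651, h_1 = f(L/D)V²/2g = 9.845 m
Pipe 2: V = 0.1995 m/s, Re = 4.75×10^4, ε/D = 6.81×10^-4, f = 0.02340, h_2 = f(L/D)V²/2g = 0.1191 m
Pipe 3: V = 0.1973 m/s, Re = 4.73×10^4, ε/D = 3.52×10^-4, f = 0.02234, h_3 = f(L/D)V²/2g = 0.07495 m
Series → Q common, losses add: H = Σh = 10.04 m

H ≈ 10.0 m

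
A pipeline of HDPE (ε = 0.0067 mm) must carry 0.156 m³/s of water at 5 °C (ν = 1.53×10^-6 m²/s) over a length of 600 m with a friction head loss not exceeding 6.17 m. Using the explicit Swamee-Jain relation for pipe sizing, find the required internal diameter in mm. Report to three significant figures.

Swamee-Jain (Type III): D = 0.66·[ε^1.25·(LQ²/(gh_f))^4.75 + ν·Q^9.4·(L/(gh_f))^5.2]^0.04
LQ²/(gh_f) = 0.2412; L/(gh_f) = 9.913
Term 1 = ε^1.25·(…)^4.75 = 3.97×10^-10; Term 2 = ν·Q^9.4·(…)^5.2 = 6.03×10^-9
D = 0.66·(3.97×10^-10 + 6.03×10^-9)^0.04 = 0.3104 m = 310 mm
Check: V = 2.06 m/s, Re = 4.18×10^5, f = 0.01382, h_f = 5.79 m ≈ 6.17 m ✓

D ≈ 310 mm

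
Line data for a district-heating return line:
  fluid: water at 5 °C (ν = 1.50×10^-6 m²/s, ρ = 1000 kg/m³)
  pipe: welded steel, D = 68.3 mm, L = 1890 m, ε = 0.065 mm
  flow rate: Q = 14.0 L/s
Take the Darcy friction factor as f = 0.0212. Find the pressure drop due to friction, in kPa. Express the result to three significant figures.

Δp ≈ 4280 kPa

V = 4Q/(πD²) = 4·0.0140/(π·0.0683²) = 3.821 m/s
h_f = f(L/D)V²/(2g) = 0.02120·(1890/0.0683)·3.821²/(2·9.81) = 436.6 m
Δp = ρg·h_f = 1000·9.81·436.6 = 4283 kPa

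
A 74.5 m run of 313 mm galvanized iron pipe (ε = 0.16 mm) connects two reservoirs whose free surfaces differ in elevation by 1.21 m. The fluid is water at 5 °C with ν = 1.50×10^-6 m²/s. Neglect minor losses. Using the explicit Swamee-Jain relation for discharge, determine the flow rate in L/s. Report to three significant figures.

Swamee-Jain (Type II): Q = -0.965·√(gD⁵h_f/L)·ln[ε/(3.7D) + √(3.17ν²L/(gD³h_f))]
√(gD⁵h_f/L) = √(9.81·0.313⁵·1.21/74.5) = 0.02188
ε/(3.7D) = 1.38×10^-4; √(3.17ν²L/(gD³h_f)) = 3.82×10^-5
Q = -0.965·0.02188·ln(1.764×10^-4) = 0.1825 m³/s
Check: V = 2.37 m/s, Re = 4.95×10^5, f = 0.01786, h_f = 1.22 m ≈ 1.21 m ✓

Q ≈ 182 L/s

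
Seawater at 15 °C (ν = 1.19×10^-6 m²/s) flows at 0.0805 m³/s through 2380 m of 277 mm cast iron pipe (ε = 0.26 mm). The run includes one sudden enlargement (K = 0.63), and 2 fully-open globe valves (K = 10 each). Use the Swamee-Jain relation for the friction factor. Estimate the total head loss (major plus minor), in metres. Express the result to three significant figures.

V = 4Q/(πD²) = 1.336 m/s; V²/2g = 0.09095 m
Re = 3.11×10^5, ε/D = 9.39×10^-4 → f = 0.02045 (Swamee-Jain)
Major: h_f = f(L/D)·V²/2g = 0.02045·8592·0.09095 = 15.98 m
Minor: ΣK = 20.6; h_m = ΣK·V²/2g = 1.876 m
Total H_L = 15.98 + 1.876 = 17.86 m

H_L ≈ 17.9 m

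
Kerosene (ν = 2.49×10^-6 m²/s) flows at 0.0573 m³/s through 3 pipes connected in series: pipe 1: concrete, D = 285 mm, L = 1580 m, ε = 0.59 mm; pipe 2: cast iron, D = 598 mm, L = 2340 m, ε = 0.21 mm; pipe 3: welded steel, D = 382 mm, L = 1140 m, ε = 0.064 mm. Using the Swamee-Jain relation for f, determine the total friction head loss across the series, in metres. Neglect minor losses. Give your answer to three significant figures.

H ≈ 6.74 m

Pipe 1: V = 0.8982 m/s, Re = 1.03×10^5, ε/D = 0.00207, f = 0.02547, h_1 = f(L/D)V²/2g = 5.807 m
Pipe 2: V = 0.2040 m/s, Re = 4.90×10^4, ε/D = 3.51×10^-4, f = 0.02219, h_2 = f(L/D)V²/2g = 0.1842 m
Pipe 3: V = 0.5000 m/s, Re = 7.67×10^4, ε/D = 1.68×10^-4, f = 0.01973, h_3 = f(L/D)V²/2g = 0.7502 m
Series → Q common, losses add: H = Σh = 6.741 m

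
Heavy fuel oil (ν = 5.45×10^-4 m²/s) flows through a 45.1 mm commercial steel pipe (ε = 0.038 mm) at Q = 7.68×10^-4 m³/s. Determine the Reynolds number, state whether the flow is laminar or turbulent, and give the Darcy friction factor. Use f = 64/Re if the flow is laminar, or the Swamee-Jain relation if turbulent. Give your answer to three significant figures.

V = 4Q/(πD²) = 0.4807 m/s
Re = VD/ν = 0.4807·0.0451/5.45×10^-4 = 39.8
Re < 2300 → laminar → f = 64/Re = 1.609

Re ≈ 39.8; laminar; f = 64/Re ≈ 1.61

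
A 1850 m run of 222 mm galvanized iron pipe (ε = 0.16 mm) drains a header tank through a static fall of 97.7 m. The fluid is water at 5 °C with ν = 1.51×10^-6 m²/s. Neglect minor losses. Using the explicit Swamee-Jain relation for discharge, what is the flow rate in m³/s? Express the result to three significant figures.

Swamee-Jain (Type II): Q = -0.965·√(gD⁵h_f/L)·ln[ε/(3.7D) + √(3.17ν²L/(gD³h_f))]
√(gD⁵h_f/L) = √(9.81·0.222⁵·97.7/1850) = 0.01671
ε/(3.7D) = 1.95×10^-4; √(3.17ν²L/(gD³h_f)) = 3.57×10^-5
Q = -0.965·0.01671·ln(2.305×10^-4) = 0.1351 m³/s
Check: V = 3.49 m/s, Re = 5.13×10^5, f = 0.01901, h_f = 98.3 m ≈ 97.7 m ✓

Q ≈ 0.135 m³/s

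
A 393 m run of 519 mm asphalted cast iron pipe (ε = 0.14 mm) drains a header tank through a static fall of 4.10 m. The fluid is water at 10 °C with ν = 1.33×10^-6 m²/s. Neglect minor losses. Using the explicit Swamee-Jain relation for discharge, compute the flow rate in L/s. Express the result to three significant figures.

Swamee-Jain (Type II): Q = -0.965·√(gD⁵h_f/L)·ln[ε/(3.7D) + √(3.17ν²L/(gD³h_f))]
√(gD⁵h_f/L) = √(9.81·0.519⁵·4.10/393) = 0.06208
ε/(3.7D) = 7.29×10^-5; √(3.17ν²L/(gD³h_f)) = 1.98×10^-5
Q = -0.965·0.06208·ln(9.270×10^-5) = 0.5563 m³/s
Check: V = 2.63 m/s, Re = 1.03×10^6, f = 0.01546, h_f = 4.13 m ≈ 4.10 m ✓

Q ≈ 556 L/s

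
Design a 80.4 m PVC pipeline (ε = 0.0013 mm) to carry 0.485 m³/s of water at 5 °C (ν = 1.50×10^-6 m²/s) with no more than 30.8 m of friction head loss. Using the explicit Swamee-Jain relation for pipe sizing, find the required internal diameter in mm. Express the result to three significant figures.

D ≈ 224 mm

Swamee-Jain (Type III): D = 0.66·[ε^1.25·(LQ²/(gh_f))^4.75 + ν·Q^9.4·(L/(gh_f))^5.2]^0.04
LQ²/(gh_f) = 0.06259; L/(gh_f) = 0.2661
Term 1 = ε^1.25·(…)^4.75 = 8.43×10^-14; Term 2 = ν·Q^9.4·(…)^5.2 = 1.71×10^-12
D = 0.66·(8.43×10^-14 + 1.71×10^-12)^0.04 = 0.2237 m = 224 mm
Check: V = 12.3 m/s, Re = 1.84×10^6, f = 0.01071, h_f = 29.9 m ≈ 30.8 m ✓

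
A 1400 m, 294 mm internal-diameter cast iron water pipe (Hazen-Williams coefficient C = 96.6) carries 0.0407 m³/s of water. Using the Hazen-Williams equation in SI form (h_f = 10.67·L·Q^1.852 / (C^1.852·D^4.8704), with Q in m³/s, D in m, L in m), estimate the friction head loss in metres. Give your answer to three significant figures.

h_f ≈ 3.25 m

h_f = 10.67·1400·0.0407^1.852 / (96.6^1.852·0.294^4.8704) = 3.254 m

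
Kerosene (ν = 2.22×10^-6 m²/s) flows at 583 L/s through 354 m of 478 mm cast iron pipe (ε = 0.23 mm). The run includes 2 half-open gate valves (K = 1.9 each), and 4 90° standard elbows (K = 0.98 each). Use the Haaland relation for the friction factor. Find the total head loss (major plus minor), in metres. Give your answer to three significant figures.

V = 4Q/(πD²) = 3.249 m/s; V²/2g = 0.5380 m
Re = 7.00×10^5, ε/D = 4.81×10^-4 → f = 0.01722 (Haaland)
Major: h_f = f(L/D)·V²/2g = 0.01722·740.6·0.5380 = 6.862 m
Minor: ΣK = 7.72; h_m = ΣK·V²/2g = 4.153 m
Total H_L = 6.862 + 4.153 = 11.02 m

H_L ≈ 11.0 m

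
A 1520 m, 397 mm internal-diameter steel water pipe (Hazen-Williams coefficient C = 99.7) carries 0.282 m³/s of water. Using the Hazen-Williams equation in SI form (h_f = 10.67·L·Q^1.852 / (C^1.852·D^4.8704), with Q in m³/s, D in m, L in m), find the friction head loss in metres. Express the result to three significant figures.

h_f = 10.67·1520·0.282^1.852 / (99.7^1.852·0.397^4.8704) = 27.82 m

h_f ≈ 27.8 m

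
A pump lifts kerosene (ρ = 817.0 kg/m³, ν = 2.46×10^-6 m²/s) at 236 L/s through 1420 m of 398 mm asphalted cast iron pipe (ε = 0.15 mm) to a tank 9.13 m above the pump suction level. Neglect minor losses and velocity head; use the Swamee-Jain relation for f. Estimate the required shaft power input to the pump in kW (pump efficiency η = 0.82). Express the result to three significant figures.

V = 4Q/(πD²) = 1.897 m/s; Re = 3.07×10^5; ε/D = 3.77×10^-4; f = 0.01755
h_f = f(L/D)V²/2g = 11.48 m
Total head H = z + h_f = 9.13 + 11.48 = 20.61 m
P_hyd = ρgQH = 817.0·9.81·0.236·20.61 = 38.99 kW
P_shaft = P_hyd/η = 38.99/0.82 = 47.54 kW

P_shaft ≈ 47.5 kW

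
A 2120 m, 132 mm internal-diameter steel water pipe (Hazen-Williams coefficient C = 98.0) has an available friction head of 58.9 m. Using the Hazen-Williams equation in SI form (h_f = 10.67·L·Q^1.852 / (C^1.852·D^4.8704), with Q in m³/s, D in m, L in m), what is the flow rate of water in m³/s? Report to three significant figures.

Rearranging: Q = [h_f·C^1.852·D^4.8704 / (10.67·L)]^(1/1.852)
Q = [58.9·98.0^1.852·0.132^4.8704 / (10.67·2120)]^0.540 = 0.01919 m³/s

Q ≈ 0.0192 m³/s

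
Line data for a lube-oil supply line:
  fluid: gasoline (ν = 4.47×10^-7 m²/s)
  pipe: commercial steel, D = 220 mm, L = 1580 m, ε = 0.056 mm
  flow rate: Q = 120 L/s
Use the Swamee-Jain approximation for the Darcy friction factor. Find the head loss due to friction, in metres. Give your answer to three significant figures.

h_f ≈ 54.9 m

V = 4Q/(πD²) = 4·0.120/(π·0.220²) = 3.157 m/s
Re = VD/ν = 3.157·0.220/4.47×10^-7 = 1.55×10^6 → turbulent
ε/D = 0.056/220 = 2.55×10^-4
Swamee-Jain: f = 0.01506
h_f = f(L/D)V²/(2g) = 0.01506·(1580/0.220)·3.157²/(2·9.81) = 54.92 m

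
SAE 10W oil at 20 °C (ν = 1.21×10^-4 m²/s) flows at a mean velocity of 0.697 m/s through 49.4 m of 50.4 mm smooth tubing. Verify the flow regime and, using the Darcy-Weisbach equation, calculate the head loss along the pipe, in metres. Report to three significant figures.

h_f ≈ 5.35 m

Re = VD/ν = 0.697·0.05040/1.21×10^-4 = 290 → laminar (Re < 2300)
f = 64/Re = 0.2204
h_f = f(L/D)V²/(2g) = 0.2204·(49.4/0.05040)·0.697²/(2·9.81) = 5.350 m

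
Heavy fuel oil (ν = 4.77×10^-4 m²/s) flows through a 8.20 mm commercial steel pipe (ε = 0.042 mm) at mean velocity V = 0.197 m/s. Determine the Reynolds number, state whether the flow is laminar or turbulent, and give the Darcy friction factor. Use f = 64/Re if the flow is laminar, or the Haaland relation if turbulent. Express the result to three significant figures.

Re ≈ 3.39; laminar; f = 64/Re ≈ 18.9

Re = VD/ν = 0.1970·0.00820/4.77×10^-4 = 3.39
Re < 2300 → laminar → f = 64/Re = 18.90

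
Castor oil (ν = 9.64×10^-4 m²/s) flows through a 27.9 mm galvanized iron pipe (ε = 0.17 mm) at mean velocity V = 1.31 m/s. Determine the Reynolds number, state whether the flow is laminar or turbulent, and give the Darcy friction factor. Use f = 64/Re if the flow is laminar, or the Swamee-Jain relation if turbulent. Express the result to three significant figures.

Re ≈ 37.9; laminar; f = 64/Re ≈ 1.69

Re = VD/ν = 1.310·0.0279/9.64×10^-4 = 37.9
Re < 2300 → laminar → f = 64/Re = 1.688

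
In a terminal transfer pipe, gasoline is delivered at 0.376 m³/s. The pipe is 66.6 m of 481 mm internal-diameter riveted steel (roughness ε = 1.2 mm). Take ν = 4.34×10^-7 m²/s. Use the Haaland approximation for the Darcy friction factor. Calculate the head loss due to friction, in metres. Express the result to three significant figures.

V = 4Q/(πD²) = 4·0.376/(π·0.481²) = 2.069 m/s
Re = VD/ν = 2.069·0.481/4.34×10^-7 = 2.29×10^6 → turbulent
ε/D = 1.2/481 = 0.00249
Haaland: f = 0.02497
h_f = f(L/D)V²/(2g) = 0.02497·(66.6/0.481)·2.069²/(2·9.81) = 0.7545 m

h_f ≈ 0.755 m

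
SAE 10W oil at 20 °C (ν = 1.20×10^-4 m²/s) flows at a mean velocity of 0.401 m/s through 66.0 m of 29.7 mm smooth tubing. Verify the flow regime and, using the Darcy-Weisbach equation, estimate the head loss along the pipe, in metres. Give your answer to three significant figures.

h_f ≈ 11.7 m

Re = VD/ν = 0.401·0.02970/1.20×10^-4 = 99.2 → laminar (Re < 2300)
f = 64/Re = 0.6449
h_f = f(L/D)V²/(2g) = 0.6449·(66.0/0.02970)·0.401²/(2·9.81) = 11.74 m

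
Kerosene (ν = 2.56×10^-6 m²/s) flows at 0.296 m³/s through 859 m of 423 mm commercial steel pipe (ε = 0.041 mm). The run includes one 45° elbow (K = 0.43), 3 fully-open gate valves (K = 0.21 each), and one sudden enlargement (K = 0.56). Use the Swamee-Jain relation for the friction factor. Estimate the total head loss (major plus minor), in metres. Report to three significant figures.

H_L ≈ 7.30 m

V = 4Q/(πD²) = 2.106 m/s; V²/2g = 0.2261 m
Re = 3.48×10^5, ε/D = 9.69×10^-5 → f = 0.01510 (Swamee-Jain)
Major: h_f = f(L/D)·V²/2g = 0.01510·2031·0.2261 = 6.933 m
Minor: ΣK = 1.62; h_m = ΣK·V²/2g = 0.3663 m
Total H_L = 6.933 + 0.3663 = 7.299 m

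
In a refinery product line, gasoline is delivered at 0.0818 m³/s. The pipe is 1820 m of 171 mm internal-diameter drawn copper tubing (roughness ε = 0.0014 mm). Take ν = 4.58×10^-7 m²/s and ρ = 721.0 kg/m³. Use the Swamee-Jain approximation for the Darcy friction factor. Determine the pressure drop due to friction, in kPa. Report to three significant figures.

V = 4Q/(πD²) = 4·0.0818/(π·0.171²) = 3.562 m/s
Re = VD/ν = 3.562·0.171/4.58×10^-7 = 1.33×10^6 → turbulent
ε/D = 0.0014/171 = 8.19×10^-6
Swamee-Jain: f = 0.01131
h_f = f(L/D)V²/(2g) = 0.01131·(1820/0.171)·3.562²/(2·9.81) = 77.84 m
Δp = ρg·h_f = 721.0·9.81·77.84 = 550.6 kPa

Δp ≈ 551 kPa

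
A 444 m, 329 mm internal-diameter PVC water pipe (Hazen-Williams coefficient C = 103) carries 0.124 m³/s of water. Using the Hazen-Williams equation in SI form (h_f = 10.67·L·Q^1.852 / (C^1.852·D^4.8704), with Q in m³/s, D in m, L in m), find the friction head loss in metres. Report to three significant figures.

h_f ≈ 4.17 m

h_f = 10.67·444·0.124^1.852 / (103^1.852·0.329^4.8704) = 4.171 m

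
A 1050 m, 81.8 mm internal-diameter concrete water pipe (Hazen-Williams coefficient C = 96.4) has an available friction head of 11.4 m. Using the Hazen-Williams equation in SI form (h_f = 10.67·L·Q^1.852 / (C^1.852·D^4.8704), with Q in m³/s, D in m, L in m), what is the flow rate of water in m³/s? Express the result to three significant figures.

Q ≈ 0.00323 m³/s

Rearranging: Q = [h_f·C^1.852·D^4.8704 / (10.67·L)]^(1/1.852)
Q = [11.4·96.4^1.852·0.0818^4.8704 / (10.67·1050)]^0.540 = 0.003229 m³/s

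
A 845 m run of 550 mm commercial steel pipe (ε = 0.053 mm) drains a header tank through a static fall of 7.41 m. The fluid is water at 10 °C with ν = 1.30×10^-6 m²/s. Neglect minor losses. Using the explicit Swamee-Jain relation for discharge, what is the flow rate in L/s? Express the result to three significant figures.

Q ≈ 635 L/s

Swamee-Jain (Type II): Q = -0.965·√(gD⁵h_f/L)·ln[ε/(3.7D) + √(3.17ν²L/(gD³h_f))]
√(gD⁵h_f/L) = √(9.81·0.550⁵·7.41/845) = 0.06580
ε/(3.7D) = 2.60×10^-5; √(3.17ν²L/(gD³h_f)) = 1.93×10^-5
Q = -0.965·0.06580·ln(4.539×10^-5) = 0.6350 m³/s
Check: V = 2.67 m/s, Re = 1.13×10^6, f = 0.01332, h_f = 7.45 m ≈ 7.41 m ✓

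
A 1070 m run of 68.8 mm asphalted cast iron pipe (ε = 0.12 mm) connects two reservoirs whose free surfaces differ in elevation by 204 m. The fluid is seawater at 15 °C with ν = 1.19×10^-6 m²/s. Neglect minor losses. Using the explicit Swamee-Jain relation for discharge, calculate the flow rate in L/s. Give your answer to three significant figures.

Q ≈ 12.3 L/s

Swamee-Jain (Type II): Q = -0.965·√(gD⁵h_f/L)·ln[ε/(3.7D) + √(3.17ν²L/(gD³h_f))]
√(gD⁵h_f/L) = √(9.81·0.0688⁵·204/1070) = 0.001698
ε/(3.7D) = 4.71×10^-4; √(3.17ν²L/(gD³h_f)) = 8.58×10^-5
Q = -0.965·0.001698·ln(5.573×10^-4) = 0.01228 m³/s
Check: V = 3.30 m/s, Re = 1.91×10^5, f = 0.02379, h_f = 206 m ≈ 204 m ✓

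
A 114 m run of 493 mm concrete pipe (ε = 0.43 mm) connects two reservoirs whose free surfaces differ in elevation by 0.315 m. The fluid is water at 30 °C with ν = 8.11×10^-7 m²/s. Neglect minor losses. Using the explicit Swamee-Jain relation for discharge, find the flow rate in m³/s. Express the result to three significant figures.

Q ≈ 0.224 m³/s

Swamee-Jain (Type II): Q = -0.965·√(gD⁵h_f/L)·ln[ε/(3.7D) + √(3.17ν²L/(gD³h_f))]
√(gD⁵h_f/L) = √(9.81·0.493⁵·0.315/114) = 0.02810
ε/(3.7D) = 2.36×10^-4; √(3.17ν²L/(gD³h_f)) = 2.53×10^-5
Q = -0.965·0.02810·ln(2.611×10^-4) = 0.2237 m³/s
Check: V = 1.17 m/s, Re = 7.12×10^5, f = 0.01957, h_f = 0.317 m ≈ 0.315 m ✓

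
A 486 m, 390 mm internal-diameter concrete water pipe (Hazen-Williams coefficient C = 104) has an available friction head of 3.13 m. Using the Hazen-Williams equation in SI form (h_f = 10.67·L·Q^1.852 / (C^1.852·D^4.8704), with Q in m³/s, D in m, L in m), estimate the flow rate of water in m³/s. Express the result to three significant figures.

Q ≈ 0.160 m³/s

Rearranging: Q = [h_f·C^1.852·D^4.8704 / (10.67·L)]^(1/1.852)
Q = [3.13·104^1.852·0.390^4.8704 / (10.67·486)]^0.540 = 0.1597 m³/s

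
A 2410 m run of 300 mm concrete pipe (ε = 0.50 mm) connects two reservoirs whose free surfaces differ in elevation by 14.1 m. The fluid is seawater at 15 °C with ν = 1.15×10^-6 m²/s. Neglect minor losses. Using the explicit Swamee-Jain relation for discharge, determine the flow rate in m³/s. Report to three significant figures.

Q ≈ 0.0866 m³/s

Swamee-Jain (Type II): Q = -0.965·√(gD⁵h_f/L)·ln[ε/(3.7D) + √(3.17ν²L/(gD³h_f))]
√(gD⁵h_f/L) = √(9.81·0.300⁵·14.1/2410) = 0.01181
ε/(3.7D) = 4.50×10^-4; √(3.17ν²L/(gD³h_f)) = 5.20×10^-5
Q = -0.965·0.01181·ln(5.025×10^-4) = 0.08657 m³/s
Check: V = 1.22 m/s, Re = 3.19×10^5, f = 0.02311, h_f = 14.2 m ≈ 14.1 m ✓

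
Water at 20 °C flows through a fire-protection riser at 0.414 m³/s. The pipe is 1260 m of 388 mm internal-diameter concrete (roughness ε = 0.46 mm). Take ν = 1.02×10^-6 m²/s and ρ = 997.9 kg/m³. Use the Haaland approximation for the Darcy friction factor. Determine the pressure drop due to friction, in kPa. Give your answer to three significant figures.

Δp ≈ 411 kPa

V = 4Q/(πD²) = 4·0.414/(π·0.388²) = 3.501 m/s
Re = VD/ν = 3.501·0.388/1.02×10^-6 = 1.33×10^6 → turbulent
ε/D = 0.46/388 = 0.00119
Haaland: f = 0.02069
h_f = f(L/D)V²/(2g) = 0.02069·(1260/0.388)·3.501²/(2·9.81) = 41.99 m
Δp = ρg·h_f = 997.9·9.81·41.99 = 411.1 kPa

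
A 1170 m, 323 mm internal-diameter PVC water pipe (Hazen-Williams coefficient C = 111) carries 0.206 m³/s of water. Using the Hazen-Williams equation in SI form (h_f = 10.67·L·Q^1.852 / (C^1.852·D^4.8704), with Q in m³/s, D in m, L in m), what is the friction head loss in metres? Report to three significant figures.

h_f = 10.67·1170·0.206^1.852 / (111^1.852·0.323^4.8704) = 26.80 m

h_f ≈ 26.8 m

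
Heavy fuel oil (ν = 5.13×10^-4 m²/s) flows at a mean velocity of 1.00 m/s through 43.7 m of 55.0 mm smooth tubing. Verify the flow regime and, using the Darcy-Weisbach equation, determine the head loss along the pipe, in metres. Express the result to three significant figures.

h_f ≈ 24.2 m

Re = VD/ν = 1.00·0.05500/5.13×10^-4 = 107 → laminar (Re < 2300)
f = 64/Re = 0.5969
h_f = f(L/D)V²/(2g) = 0.5969·(43.7/0.05500)·1.00²/(2·9.81) = 24.17 m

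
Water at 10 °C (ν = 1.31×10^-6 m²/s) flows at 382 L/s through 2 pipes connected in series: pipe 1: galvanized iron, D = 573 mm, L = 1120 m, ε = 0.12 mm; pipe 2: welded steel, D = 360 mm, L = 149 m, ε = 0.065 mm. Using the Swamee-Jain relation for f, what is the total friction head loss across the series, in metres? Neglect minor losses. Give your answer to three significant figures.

Pipe 1: V = 1.481 m/s, Re = 6.48×10^5, ε/D = 2.09×10^-4, f = 0.01529, h_1 = f(L/D)V²/2g = 3.342 m
Pipe 2: V = 3.753 m/s, Re = 1.03×10^6, ε/D = 1.81×10^-4, f = 0.01453, h_2 = f(L/D)V²/2g = 4.316 m
Series → Q common, losses add: H = Σh = 7.658 m

H ≈ 7.66 m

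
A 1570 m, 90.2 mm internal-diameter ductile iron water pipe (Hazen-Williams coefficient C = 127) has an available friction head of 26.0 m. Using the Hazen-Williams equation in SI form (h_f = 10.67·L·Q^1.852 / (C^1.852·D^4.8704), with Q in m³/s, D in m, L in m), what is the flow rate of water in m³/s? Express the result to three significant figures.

Rearranging: Q = [h_f·C^1.852·D^4.8704 / (10.67·L)]^(1/1.852)
Q = [26.0·127^1.852·0.0902^4.8704 / (10.67·1570)]^0.540 = 0.006909 m³/s

Q ≈ 0.00691 m³/s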